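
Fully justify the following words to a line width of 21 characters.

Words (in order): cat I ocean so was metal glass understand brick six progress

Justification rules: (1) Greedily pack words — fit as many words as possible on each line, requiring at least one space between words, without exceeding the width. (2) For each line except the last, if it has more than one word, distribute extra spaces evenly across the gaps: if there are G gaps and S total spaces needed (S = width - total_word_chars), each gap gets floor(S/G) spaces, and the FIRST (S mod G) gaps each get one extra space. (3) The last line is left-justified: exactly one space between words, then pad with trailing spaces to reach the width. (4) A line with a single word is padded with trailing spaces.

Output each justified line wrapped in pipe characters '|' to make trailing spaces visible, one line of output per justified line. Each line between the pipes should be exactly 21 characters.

Answer: |cat  I  ocean  so was|
|metal           glass|
|understand  brick six|
|progress             |

Derivation:
Line 1: ['cat', 'I', 'ocean', 'so', 'was'] (min_width=18, slack=3)
Line 2: ['metal', 'glass'] (min_width=11, slack=10)
Line 3: ['understand', 'brick', 'six'] (min_width=20, slack=1)
Line 4: ['progress'] (min_width=8, slack=13)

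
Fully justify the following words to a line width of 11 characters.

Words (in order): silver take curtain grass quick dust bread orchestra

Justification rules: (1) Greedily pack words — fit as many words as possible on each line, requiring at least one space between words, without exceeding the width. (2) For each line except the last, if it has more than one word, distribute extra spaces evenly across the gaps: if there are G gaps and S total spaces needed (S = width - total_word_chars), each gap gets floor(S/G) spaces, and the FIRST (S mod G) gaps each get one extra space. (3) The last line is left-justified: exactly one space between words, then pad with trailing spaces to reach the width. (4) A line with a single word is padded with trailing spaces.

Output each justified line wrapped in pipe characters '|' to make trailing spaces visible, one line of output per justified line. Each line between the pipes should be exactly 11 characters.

Answer: |silver take|
|curtain    |
|grass quick|
|dust  bread|
|orchestra  |

Derivation:
Line 1: ['silver', 'take'] (min_width=11, slack=0)
Line 2: ['curtain'] (min_width=7, slack=4)
Line 3: ['grass', 'quick'] (min_width=11, slack=0)
Line 4: ['dust', 'bread'] (min_width=10, slack=1)
Line 5: ['orchestra'] (min_width=9, slack=2)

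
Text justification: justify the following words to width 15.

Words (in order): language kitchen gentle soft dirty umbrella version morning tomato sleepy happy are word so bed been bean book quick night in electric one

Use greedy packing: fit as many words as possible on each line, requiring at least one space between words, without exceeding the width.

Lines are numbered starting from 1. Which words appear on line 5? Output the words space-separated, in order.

Line 1: ['language'] (min_width=8, slack=7)
Line 2: ['kitchen', 'gentle'] (min_width=14, slack=1)
Line 3: ['soft', 'dirty'] (min_width=10, slack=5)
Line 4: ['umbrella'] (min_width=8, slack=7)
Line 5: ['version', 'morning'] (min_width=15, slack=0)
Line 6: ['tomato', 'sleepy'] (min_width=13, slack=2)
Line 7: ['happy', 'are', 'word'] (min_width=14, slack=1)
Line 8: ['so', 'bed', 'been'] (min_width=11, slack=4)
Line 9: ['bean', 'book', 'quick'] (min_width=15, slack=0)
Line 10: ['night', 'in'] (min_width=8, slack=7)
Line 11: ['electric', 'one'] (min_width=12, slack=3)

Answer: version morning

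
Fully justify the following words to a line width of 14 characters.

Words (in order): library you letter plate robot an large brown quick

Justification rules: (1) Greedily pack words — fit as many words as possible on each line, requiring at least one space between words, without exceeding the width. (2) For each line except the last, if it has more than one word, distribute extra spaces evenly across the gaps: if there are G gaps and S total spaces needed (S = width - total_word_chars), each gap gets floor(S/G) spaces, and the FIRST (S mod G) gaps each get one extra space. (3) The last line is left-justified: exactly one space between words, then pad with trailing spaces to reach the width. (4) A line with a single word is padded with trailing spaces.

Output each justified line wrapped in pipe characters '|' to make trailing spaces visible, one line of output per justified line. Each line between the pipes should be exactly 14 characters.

Line 1: ['library', 'you'] (min_width=11, slack=3)
Line 2: ['letter', 'plate'] (min_width=12, slack=2)
Line 3: ['robot', 'an', 'large'] (min_width=14, slack=0)
Line 4: ['brown', 'quick'] (min_width=11, slack=3)

Answer: |library    you|
|letter   plate|
|robot an large|
|brown quick   |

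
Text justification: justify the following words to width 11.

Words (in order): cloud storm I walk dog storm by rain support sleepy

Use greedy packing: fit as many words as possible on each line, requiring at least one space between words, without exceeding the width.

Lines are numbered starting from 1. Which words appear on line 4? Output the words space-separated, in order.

Line 1: ['cloud', 'storm'] (min_width=11, slack=0)
Line 2: ['I', 'walk', 'dog'] (min_width=10, slack=1)
Line 3: ['storm', 'by'] (min_width=8, slack=3)
Line 4: ['rain'] (min_width=4, slack=7)
Line 5: ['support'] (min_width=7, slack=4)
Line 6: ['sleepy'] (min_width=6, slack=5)

Answer: rain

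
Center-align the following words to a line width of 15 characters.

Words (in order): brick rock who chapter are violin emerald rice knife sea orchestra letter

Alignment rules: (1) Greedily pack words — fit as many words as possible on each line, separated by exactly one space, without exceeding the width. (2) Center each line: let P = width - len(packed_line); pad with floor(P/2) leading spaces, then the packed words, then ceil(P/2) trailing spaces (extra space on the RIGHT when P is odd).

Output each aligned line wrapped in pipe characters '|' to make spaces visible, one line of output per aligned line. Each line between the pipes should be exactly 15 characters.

Answer: |brick rock who |
|  chapter are  |
|violin emerald |
|rice knife sea |
|   orchestra   |
|    letter     |

Derivation:
Line 1: ['brick', 'rock', 'who'] (min_width=14, slack=1)
Line 2: ['chapter', 'are'] (min_width=11, slack=4)
Line 3: ['violin', 'emerald'] (min_width=14, slack=1)
Line 4: ['rice', 'knife', 'sea'] (min_width=14, slack=1)
Line 5: ['orchestra'] (min_width=9, slack=6)
Line 6: ['letter'] (min_width=6, slack=9)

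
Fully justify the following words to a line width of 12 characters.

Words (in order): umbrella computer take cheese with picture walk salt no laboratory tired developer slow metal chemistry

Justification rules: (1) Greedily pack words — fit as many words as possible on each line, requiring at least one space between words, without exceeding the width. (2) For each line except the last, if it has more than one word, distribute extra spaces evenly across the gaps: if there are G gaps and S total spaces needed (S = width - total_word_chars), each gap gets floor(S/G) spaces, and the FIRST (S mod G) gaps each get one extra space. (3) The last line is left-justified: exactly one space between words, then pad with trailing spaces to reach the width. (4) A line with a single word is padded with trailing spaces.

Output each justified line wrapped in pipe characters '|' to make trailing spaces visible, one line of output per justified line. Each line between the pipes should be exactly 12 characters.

Answer: |umbrella    |
|computer    |
|take  cheese|
|with picture|
|walk salt no|
|laboratory  |
|tired       |
|developer   |
|slow   metal|
|chemistry   |

Derivation:
Line 1: ['umbrella'] (min_width=8, slack=4)
Line 2: ['computer'] (min_width=8, slack=4)
Line 3: ['take', 'cheese'] (min_width=11, slack=1)
Line 4: ['with', 'picture'] (min_width=12, slack=0)
Line 5: ['walk', 'salt', 'no'] (min_width=12, slack=0)
Line 6: ['laboratory'] (min_width=10, slack=2)
Line 7: ['tired'] (min_width=5, slack=7)
Line 8: ['developer'] (min_width=9, slack=3)
Line 9: ['slow', 'metal'] (min_width=10, slack=2)
Line 10: ['chemistry'] (min_width=9, slack=3)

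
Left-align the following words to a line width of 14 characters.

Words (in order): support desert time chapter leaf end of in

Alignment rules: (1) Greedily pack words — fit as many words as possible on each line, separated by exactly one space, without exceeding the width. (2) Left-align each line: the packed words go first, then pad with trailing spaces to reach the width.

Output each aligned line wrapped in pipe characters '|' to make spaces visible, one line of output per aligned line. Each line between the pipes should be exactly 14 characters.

Answer: |support desert|
|time chapter  |
|leaf end of in|

Derivation:
Line 1: ['support', 'desert'] (min_width=14, slack=0)
Line 2: ['time', 'chapter'] (min_width=12, slack=2)
Line 3: ['leaf', 'end', 'of', 'in'] (min_width=14, slack=0)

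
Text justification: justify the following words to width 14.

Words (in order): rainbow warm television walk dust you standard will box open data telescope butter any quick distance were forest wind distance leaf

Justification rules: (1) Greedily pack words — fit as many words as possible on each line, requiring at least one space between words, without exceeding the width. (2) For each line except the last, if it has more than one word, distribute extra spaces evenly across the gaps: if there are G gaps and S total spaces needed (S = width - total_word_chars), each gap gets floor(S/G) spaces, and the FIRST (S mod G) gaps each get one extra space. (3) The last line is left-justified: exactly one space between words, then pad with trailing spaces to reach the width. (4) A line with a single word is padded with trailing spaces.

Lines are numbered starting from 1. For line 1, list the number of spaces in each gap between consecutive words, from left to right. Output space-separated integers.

Answer: 3

Derivation:
Line 1: ['rainbow', 'warm'] (min_width=12, slack=2)
Line 2: ['television'] (min_width=10, slack=4)
Line 3: ['walk', 'dust', 'you'] (min_width=13, slack=1)
Line 4: ['standard', 'will'] (min_width=13, slack=1)
Line 5: ['box', 'open', 'data'] (min_width=13, slack=1)
Line 6: ['telescope'] (min_width=9, slack=5)
Line 7: ['butter', 'any'] (min_width=10, slack=4)
Line 8: ['quick', 'distance'] (min_width=14, slack=0)
Line 9: ['were', 'forest'] (min_width=11, slack=3)
Line 10: ['wind', 'distance'] (min_width=13, slack=1)
Line 11: ['leaf'] (min_width=4, slack=10)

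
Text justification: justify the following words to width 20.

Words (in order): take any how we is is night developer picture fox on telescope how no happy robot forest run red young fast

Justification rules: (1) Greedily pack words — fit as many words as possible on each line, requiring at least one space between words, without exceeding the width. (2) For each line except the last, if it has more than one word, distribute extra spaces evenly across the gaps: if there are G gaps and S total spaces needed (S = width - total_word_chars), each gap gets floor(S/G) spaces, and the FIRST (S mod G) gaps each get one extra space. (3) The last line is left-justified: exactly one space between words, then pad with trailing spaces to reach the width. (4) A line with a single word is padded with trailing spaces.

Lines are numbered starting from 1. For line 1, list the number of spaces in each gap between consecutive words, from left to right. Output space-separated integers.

Answer: 2 2 1 1

Derivation:
Line 1: ['take', 'any', 'how', 'we', 'is'] (min_width=18, slack=2)
Line 2: ['is', 'night', 'developer'] (min_width=18, slack=2)
Line 3: ['picture', 'fox', 'on'] (min_width=14, slack=6)
Line 4: ['telescope', 'how', 'no'] (min_width=16, slack=4)
Line 5: ['happy', 'robot', 'forest'] (min_width=18, slack=2)
Line 6: ['run', 'red', 'young', 'fast'] (min_width=18, slack=2)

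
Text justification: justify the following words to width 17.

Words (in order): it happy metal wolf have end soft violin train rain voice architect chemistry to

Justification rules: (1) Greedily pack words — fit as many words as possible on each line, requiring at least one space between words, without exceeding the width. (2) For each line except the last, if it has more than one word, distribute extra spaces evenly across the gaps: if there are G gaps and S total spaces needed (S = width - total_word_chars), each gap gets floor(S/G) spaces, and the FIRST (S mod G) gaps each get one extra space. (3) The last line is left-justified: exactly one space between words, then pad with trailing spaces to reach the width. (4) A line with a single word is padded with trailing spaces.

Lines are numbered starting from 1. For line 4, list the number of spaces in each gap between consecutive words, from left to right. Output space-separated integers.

Answer: 8

Derivation:
Line 1: ['it', 'happy', 'metal'] (min_width=14, slack=3)
Line 2: ['wolf', 'have', 'end'] (min_width=13, slack=4)
Line 3: ['soft', 'violin', 'train'] (min_width=17, slack=0)
Line 4: ['rain', 'voice'] (min_width=10, slack=7)
Line 5: ['architect'] (min_width=9, slack=8)
Line 6: ['chemistry', 'to'] (min_width=12, slack=5)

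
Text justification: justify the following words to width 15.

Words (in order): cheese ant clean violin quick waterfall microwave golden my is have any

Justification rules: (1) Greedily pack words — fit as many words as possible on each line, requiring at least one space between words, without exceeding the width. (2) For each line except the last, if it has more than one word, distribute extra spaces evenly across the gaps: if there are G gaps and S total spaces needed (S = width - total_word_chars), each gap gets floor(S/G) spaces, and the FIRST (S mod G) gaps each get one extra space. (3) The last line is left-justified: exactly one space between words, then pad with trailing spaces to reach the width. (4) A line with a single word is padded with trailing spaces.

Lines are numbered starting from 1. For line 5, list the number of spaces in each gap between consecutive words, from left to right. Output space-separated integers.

Line 1: ['cheese', 'ant'] (min_width=10, slack=5)
Line 2: ['clean', 'violin'] (min_width=12, slack=3)
Line 3: ['quick', 'waterfall'] (min_width=15, slack=0)
Line 4: ['microwave'] (min_width=9, slack=6)
Line 5: ['golden', 'my', 'is'] (min_width=12, slack=3)
Line 6: ['have', 'any'] (min_width=8, slack=7)

Answer: 3 2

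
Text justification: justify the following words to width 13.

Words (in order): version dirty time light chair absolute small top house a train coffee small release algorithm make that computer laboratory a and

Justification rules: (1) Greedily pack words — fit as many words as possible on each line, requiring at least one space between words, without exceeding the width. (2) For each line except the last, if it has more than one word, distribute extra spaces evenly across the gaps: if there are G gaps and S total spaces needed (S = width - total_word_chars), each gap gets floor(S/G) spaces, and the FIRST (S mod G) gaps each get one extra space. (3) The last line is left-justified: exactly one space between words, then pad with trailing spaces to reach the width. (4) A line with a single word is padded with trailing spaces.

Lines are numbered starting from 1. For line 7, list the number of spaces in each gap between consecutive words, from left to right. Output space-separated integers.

Answer: 2

Derivation:
Line 1: ['version', 'dirty'] (min_width=13, slack=0)
Line 2: ['time', 'light'] (min_width=10, slack=3)
Line 3: ['chair'] (min_width=5, slack=8)
Line 4: ['absolute'] (min_width=8, slack=5)
Line 5: ['small', 'top'] (min_width=9, slack=4)
Line 6: ['house', 'a', 'train'] (min_width=13, slack=0)
Line 7: ['coffee', 'small'] (min_width=12, slack=1)
Line 8: ['release'] (min_width=7, slack=6)
Line 9: ['algorithm'] (min_width=9, slack=4)
Line 10: ['make', 'that'] (min_width=9, slack=4)
Line 11: ['computer'] (min_width=8, slack=5)
Line 12: ['laboratory', 'a'] (min_width=12, slack=1)
Line 13: ['and'] (min_width=3, slack=10)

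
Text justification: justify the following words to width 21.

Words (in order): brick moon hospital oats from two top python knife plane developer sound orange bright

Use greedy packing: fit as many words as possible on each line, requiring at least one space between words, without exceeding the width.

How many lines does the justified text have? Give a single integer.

Answer: 5

Derivation:
Line 1: ['brick', 'moon', 'hospital'] (min_width=19, slack=2)
Line 2: ['oats', 'from', 'two', 'top'] (min_width=17, slack=4)
Line 3: ['python', 'knife', 'plane'] (min_width=18, slack=3)
Line 4: ['developer', 'sound'] (min_width=15, slack=6)
Line 5: ['orange', 'bright'] (min_width=13, slack=8)
Total lines: 5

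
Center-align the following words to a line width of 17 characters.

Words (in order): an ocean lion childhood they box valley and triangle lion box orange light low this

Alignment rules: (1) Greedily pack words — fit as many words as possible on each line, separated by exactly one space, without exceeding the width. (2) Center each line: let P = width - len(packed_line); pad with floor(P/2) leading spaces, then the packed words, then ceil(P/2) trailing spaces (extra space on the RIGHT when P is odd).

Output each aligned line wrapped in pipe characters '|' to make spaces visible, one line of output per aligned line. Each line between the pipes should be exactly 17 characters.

Answer: |  an ocean lion  |
| childhood they  |
| box valley and  |
|triangle lion box|
|orange light low |
|      this       |

Derivation:
Line 1: ['an', 'ocean', 'lion'] (min_width=13, slack=4)
Line 2: ['childhood', 'they'] (min_width=14, slack=3)
Line 3: ['box', 'valley', 'and'] (min_width=14, slack=3)
Line 4: ['triangle', 'lion', 'box'] (min_width=17, slack=0)
Line 5: ['orange', 'light', 'low'] (min_width=16, slack=1)
Line 6: ['this'] (min_width=4, slack=13)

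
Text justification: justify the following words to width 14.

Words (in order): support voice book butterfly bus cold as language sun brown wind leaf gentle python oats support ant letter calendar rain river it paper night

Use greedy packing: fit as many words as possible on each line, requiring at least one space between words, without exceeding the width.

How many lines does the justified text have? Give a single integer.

Answer: 12

Derivation:
Line 1: ['support', 'voice'] (min_width=13, slack=1)
Line 2: ['book', 'butterfly'] (min_width=14, slack=0)
Line 3: ['bus', 'cold', 'as'] (min_width=11, slack=3)
Line 4: ['language', 'sun'] (min_width=12, slack=2)
Line 5: ['brown', 'wind'] (min_width=10, slack=4)
Line 6: ['leaf', 'gentle'] (min_width=11, slack=3)
Line 7: ['python', 'oats'] (min_width=11, slack=3)
Line 8: ['support', 'ant'] (min_width=11, slack=3)
Line 9: ['letter'] (min_width=6, slack=8)
Line 10: ['calendar', 'rain'] (min_width=13, slack=1)
Line 11: ['river', 'it', 'paper'] (min_width=14, slack=0)
Line 12: ['night'] (min_width=5, slack=9)
Total lines: 12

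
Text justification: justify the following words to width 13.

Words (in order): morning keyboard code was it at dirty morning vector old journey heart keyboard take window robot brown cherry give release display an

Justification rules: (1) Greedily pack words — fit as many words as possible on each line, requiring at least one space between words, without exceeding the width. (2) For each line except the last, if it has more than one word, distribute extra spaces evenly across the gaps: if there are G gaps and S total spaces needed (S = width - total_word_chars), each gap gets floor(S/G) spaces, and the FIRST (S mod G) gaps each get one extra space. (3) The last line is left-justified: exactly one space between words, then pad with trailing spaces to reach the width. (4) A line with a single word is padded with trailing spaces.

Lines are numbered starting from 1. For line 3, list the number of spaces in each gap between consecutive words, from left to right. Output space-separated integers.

Answer: 3 3

Derivation:
Line 1: ['morning'] (min_width=7, slack=6)
Line 2: ['keyboard', 'code'] (min_width=13, slack=0)
Line 3: ['was', 'it', 'at'] (min_width=9, slack=4)
Line 4: ['dirty', 'morning'] (min_width=13, slack=0)
Line 5: ['vector', 'old'] (min_width=10, slack=3)
Line 6: ['journey', 'heart'] (min_width=13, slack=0)
Line 7: ['keyboard', 'take'] (min_width=13, slack=0)
Line 8: ['window', 'robot'] (min_width=12, slack=1)
Line 9: ['brown', 'cherry'] (min_width=12, slack=1)
Line 10: ['give', 'release'] (min_width=12, slack=1)
Line 11: ['display', 'an'] (min_width=10, slack=3)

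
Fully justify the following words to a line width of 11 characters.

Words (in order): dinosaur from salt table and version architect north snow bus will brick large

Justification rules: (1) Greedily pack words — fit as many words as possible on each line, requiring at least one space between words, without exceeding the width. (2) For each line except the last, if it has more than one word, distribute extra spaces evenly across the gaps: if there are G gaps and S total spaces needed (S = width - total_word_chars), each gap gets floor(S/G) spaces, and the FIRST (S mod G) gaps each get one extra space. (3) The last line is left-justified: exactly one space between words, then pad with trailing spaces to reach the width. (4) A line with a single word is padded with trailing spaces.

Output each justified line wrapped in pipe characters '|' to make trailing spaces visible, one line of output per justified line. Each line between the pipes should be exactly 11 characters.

Line 1: ['dinosaur'] (min_width=8, slack=3)
Line 2: ['from', 'salt'] (min_width=9, slack=2)
Line 3: ['table', 'and'] (min_width=9, slack=2)
Line 4: ['version'] (min_width=7, slack=4)
Line 5: ['architect'] (min_width=9, slack=2)
Line 6: ['north', 'snow'] (min_width=10, slack=1)
Line 7: ['bus', 'will'] (min_width=8, slack=3)
Line 8: ['brick', 'large'] (min_width=11, slack=0)

Answer: |dinosaur   |
|from   salt|
|table   and|
|version    |
|architect  |
|north  snow|
|bus    will|
|brick large|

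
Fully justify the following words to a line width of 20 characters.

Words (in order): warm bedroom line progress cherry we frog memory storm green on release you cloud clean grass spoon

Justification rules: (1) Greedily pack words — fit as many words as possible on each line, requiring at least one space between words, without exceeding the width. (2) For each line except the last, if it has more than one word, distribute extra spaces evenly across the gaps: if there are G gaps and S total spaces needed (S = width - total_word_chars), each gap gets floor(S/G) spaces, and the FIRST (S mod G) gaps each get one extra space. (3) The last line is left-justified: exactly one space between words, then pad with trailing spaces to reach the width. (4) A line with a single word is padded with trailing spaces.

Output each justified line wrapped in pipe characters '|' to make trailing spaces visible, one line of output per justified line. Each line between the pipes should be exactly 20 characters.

Line 1: ['warm', 'bedroom', 'line'] (min_width=17, slack=3)
Line 2: ['progress', 'cherry', 'we'] (min_width=18, slack=2)
Line 3: ['frog', 'memory', 'storm'] (min_width=17, slack=3)
Line 4: ['green', 'on', 'release', 'you'] (min_width=20, slack=0)
Line 5: ['cloud', 'clean', 'grass'] (min_width=17, slack=3)
Line 6: ['spoon'] (min_width=5, slack=15)

Answer: |warm   bedroom  line|
|progress  cherry  we|
|frog   memory  storm|
|green on release you|
|cloud   clean  grass|
|spoon               |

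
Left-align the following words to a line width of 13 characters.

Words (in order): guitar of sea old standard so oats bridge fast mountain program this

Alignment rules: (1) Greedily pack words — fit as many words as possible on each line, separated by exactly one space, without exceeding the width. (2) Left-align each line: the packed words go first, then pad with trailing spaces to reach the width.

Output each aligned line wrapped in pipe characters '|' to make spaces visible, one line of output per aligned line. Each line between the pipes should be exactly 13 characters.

Line 1: ['guitar', 'of', 'sea'] (min_width=13, slack=0)
Line 2: ['old', 'standard'] (min_width=12, slack=1)
Line 3: ['so', 'oats'] (min_width=7, slack=6)
Line 4: ['bridge', 'fast'] (min_width=11, slack=2)
Line 5: ['mountain'] (min_width=8, slack=5)
Line 6: ['program', 'this'] (min_width=12, slack=1)

Answer: |guitar of sea|
|old standard |
|so oats      |
|bridge fast  |
|mountain     |
|program this |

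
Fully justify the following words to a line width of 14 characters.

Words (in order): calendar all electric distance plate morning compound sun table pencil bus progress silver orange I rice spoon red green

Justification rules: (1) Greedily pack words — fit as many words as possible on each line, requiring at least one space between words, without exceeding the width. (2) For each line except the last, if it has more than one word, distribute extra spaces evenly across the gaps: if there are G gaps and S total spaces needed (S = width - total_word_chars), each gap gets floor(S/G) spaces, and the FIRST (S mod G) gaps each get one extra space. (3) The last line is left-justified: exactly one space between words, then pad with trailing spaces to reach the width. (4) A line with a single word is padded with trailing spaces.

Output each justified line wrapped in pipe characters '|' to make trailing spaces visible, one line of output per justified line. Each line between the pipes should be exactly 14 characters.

Answer: |calendar   all|
|electric      |
|distance plate|
|morning       |
|compound   sun|
|table   pencil|
|bus   progress|
|silver  orange|
|I  rice  spoon|
|red green     |

Derivation:
Line 1: ['calendar', 'all'] (min_width=12, slack=2)
Line 2: ['electric'] (min_width=8, slack=6)
Line 3: ['distance', 'plate'] (min_width=14, slack=0)
Line 4: ['morning'] (min_width=7, slack=7)
Line 5: ['compound', 'sun'] (min_width=12, slack=2)
Line 6: ['table', 'pencil'] (min_width=12, slack=2)
Line 7: ['bus', 'progress'] (min_width=12, slack=2)
Line 8: ['silver', 'orange'] (min_width=13, slack=1)
Line 9: ['I', 'rice', 'spoon'] (min_width=12, slack=2)
Line 10: ['red', 'green'] (min_width=9, slack=5)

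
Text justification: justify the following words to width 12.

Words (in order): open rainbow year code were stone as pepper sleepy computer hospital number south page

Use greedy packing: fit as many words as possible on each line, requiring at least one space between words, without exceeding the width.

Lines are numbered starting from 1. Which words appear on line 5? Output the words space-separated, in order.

Answer: sleepy

Derivation:
Line 1: ['open', 'rainbow'] (min_width=12, slack=0)
Line 2: ['year', 'code'] (min_width=9, slack=3)
Line 3: ['were', 'stone'] (min_width=10, slack=2)
Line 4: ['as', 'pepper'] (min_width=9, slack=3)
Line 5: ['sleepy'] (min_width=6, slack=6)
Line 6: ['computer'] (min_width=8, slack=4)
Line 7: ['hospital'] (min_width=8, slack=4)
Line 8: ['number', 'south'] (min_width=12, slack=0)
Line 9: ['page'] (min_width=4, slack=8)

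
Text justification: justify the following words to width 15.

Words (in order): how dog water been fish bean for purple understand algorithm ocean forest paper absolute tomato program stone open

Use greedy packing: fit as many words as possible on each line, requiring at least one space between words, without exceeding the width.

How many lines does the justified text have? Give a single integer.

Line 1: ['how', 'dog', 'water'] (min_width=13, slack=2)
Line 2: ['been', 'fish', 'bean'] (min_width=14, slack=1)
Line 3: ['for', 'purple'] (min_width=10, slack=5)
Line 4: ['understand'] (min_width=10, slack=5)
Line 5: ['algorithm', 'ocean'] (min_width=15, slack=0)
Line 6: ['forest', 'paper'] (min_width=12, slack=3)
Line 7: ['absolute', 'tomato'] (min_width=15, slack=0)
Line 8: ['program', 'stone'] (min_width=13, slack=2)
Line 9: ['open'] (min_width=4, slack=11)
Total lines: 9

Answer: 9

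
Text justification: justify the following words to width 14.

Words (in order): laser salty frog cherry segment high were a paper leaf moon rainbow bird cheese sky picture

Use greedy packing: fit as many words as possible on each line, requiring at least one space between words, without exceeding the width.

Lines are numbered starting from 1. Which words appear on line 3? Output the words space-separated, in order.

Line 1: ['laser', 'salty'] (min_width=11, slack=3)
Line 2: ['frog', 'cherry'] (min_width=11, slack=3)
Line 3: ['segment', 'high'] (min_width=12, slack=2)
Line 4: ['were', 'a', 'paper'] (min_width=12, slack=2)
Line 5: ['leaf', 'moon'] (min_width=9, slack=5)
Line 6: ['rainbow', 'bird'] (min_width=12, slack=2)
Line 7: ['cheese', 'sky'] (min_width=10, slack=4)
Line 8: ['picture'] (min_width=7, slack=7)

Answer: segment high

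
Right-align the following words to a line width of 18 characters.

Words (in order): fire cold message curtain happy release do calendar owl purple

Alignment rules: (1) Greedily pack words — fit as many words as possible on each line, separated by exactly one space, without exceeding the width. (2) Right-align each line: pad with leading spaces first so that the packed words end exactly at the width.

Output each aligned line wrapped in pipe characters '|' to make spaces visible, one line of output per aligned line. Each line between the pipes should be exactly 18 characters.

Answer: | fire cold message|
|     curtain happy|
|        release do|
|      calendar owl|
|            purple|

Derivation:
Line 1: ['fire', 'cold', 'message'] (min_width=17, slack=1)
Line 2: ['curtain', 'happy'] (min_width=13, slack=5)
Line 3: ['release', 'do'] (min_width=10, slack=8)
Line 4: ['calendar', 'owl'] (min_width=12, slack=6)
Line 5: ['purple'] (min_width=6, slack=12)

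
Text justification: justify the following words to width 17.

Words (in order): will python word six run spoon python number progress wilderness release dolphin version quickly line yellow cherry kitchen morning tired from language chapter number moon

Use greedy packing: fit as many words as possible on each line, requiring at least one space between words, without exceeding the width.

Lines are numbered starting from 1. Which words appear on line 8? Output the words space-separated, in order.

Line 1: ['will', 'python', 'word'] (min_width=16, slack=1)
Line 2: ['six', 'run', 'spoon'] (min_width=13, slack=4)
Line 3: ['python', 'number'] (min_width=13, slack=4)
Line 4: ['progress'] (min_width=8, slack=9)
Line 5: ['wilderness'] (min_width=10, slack=7)
Line 6: ['release', 'dolphin'] (min_width=15, slack=2)
Line 7: ['version', 'quickly'] (min_width=15, slack=2)
Line 8: ['line', 'yellow'] (min_width=11, slack=6)
Line 9: ['cherry', 'kitchen'] (min_width=14, slack=3)
Line 10: ['morning', 'tired'] (min_width=13, slack=4)
Line 11: ['from', 'language'] (min_width=13, slack=4)
Line 12: ['chapter', 'number'] (min_width=14, slack=3)
Line 13: ['moon'] (min_width=4, slack=13)

Answer: line yellow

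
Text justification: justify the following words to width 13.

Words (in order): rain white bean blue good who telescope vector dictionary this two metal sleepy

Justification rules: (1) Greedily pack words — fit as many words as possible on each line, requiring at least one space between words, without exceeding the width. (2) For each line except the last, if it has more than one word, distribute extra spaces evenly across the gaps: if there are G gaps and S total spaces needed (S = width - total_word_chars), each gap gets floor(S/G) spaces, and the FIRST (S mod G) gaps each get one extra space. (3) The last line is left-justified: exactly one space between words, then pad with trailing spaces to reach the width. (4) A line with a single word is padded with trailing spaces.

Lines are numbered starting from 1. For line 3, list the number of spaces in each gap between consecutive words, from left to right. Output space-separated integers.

Answer: 6

Derivation:
Line 1: ['rain', 'white'] (min_width=10, slack=3)
Line 2: ['bean', 'blue'] (min_width=9, slack=4)
Line 3: ['good', 'who'] (min_width=8, slack=5)
Line 4: ['telescope'] (min_width=9, slack=4)
Line 5: ['vector'] (min_width=6, slack=7)
Line 6: ['dictionary'] (min_width=10, slack=3)
Line 7: ['this', 'two'] (min_width=8, slack=5)
Line 8: ['metal', 'sleepy'] (min_width=12, slack=1)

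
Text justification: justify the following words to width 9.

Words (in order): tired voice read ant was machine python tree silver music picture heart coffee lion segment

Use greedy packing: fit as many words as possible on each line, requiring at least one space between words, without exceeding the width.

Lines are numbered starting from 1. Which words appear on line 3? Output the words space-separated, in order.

Answer: read ant

Derivation:
Line 1: ['tired'] (min_width=5, slack=4)
Line 2: ['voice'] (min_width=5, slack=4)
Line 3: ['read', 'ant'] (min_width=8, slack=1)
Line 4: ['was'] (min_width=3, slack=6)
Line 5: ['machine'] (min_width=7, slack=2)
Line 6: ['python'] (min_width=6, slack=3)
Line 7: ['tree'] (min_width=4, slack=5)
Line 8: ['silver'] (min_width=6, slack=3)
Line 9: ['music'] (min_width=5, slack=4)
Line 10: ['picture'] (min_width=7, slack=2)
Line 11: ['heart'] (min_width=5, slack=4)
Line 12: ['coffee'] (min_width=6, slack=3)
Line 13: ['lion'] (min_width=4, slack=5)
Line 14: ['segment'] (min_width=7, slack=2)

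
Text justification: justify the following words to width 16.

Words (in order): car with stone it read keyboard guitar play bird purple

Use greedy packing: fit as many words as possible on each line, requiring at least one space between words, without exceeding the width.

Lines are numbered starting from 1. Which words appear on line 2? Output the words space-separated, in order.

Line 1: ['car', 'with', 'stone'] (min_width=14, slack=2)
Line 2: ['it', 'read', 'keyboard'] (min_width=16, slack=0)
Line 3: ['guitar', 'play', 'bird'] (min_width=16, slack=0)
Line 4: ['purple'] (min_width=6, slack=10)

Answer: it read keyboard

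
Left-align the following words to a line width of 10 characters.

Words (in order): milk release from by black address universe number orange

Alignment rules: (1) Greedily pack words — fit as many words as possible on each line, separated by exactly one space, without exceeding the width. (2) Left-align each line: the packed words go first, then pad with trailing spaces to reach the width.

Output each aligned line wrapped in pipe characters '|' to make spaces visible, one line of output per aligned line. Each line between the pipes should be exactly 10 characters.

Line 1: ['milk'] (min_width=4, slack=6)
Line 2: ['release'] (min_width=7, slack=3)
Line 3: ['from', 'by'] (min_width=7, slack=3)
Line 4: ['black'] (min_width=5, slack=5)
Line 5: ['address'] (min_width=7, slack=3)
Line 6: ['universe'] (min_width=8, slack=2)
Line 7: ['number'] (min_width=6, slack=4)
Line 8: ['orange'] (min_width=6, slack=4)

Answer: |milk      |
|release   |
|from by   |
|black     |
|address   |
|universe  |
|number    |
|orange    |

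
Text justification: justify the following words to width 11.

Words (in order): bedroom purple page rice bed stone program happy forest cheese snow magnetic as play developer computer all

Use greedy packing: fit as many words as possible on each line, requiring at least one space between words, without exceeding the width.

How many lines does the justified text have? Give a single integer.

Answer: 13

Derivation:
Line 1: ['bedroom'] (min_width=7, slack=4)
Line 2: ['purple', 'page'] (min_width=11, slack=0)
Line 3: ['rice', 'bed'] (min_width=8, slack=3)
Line 4: ['stone'] (min_width=5, slack=6)
Line 5: ['program'] (min_width=7, slack=4)
Line 6: ['happy'] (min_width=5, slack=6)
Line 7: ['forest'] (min_width=6, slack=5)
Line 8: ['cheese', 'snow'] (min_width=11, slack=0)
Line 9: ['magnetic', 'as'] (min_width=11, slack=0)
Line 10: ['play'] (min_width=4, slack=7)
Line 11: ['developer'] (min_width=9, slack=2)
Line 12: ['computer'] (min_width=8, slack=3)
Line 13: ['all'] (min_width=3, slack=8)
Total lines: 13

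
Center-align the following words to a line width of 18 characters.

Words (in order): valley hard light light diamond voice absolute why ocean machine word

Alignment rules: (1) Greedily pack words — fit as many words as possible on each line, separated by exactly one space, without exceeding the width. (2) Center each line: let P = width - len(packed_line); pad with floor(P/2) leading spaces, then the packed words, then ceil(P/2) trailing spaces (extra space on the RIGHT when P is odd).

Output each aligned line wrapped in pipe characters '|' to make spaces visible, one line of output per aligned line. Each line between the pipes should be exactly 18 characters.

Answer: |valley hard light |
|  light diamond   |
|voice absolute why|
|ocean machine word|

Derivation:
Line 1: ['valley', 'hard', 'light'] (min_width=17, slack=1)
Line 2: ['light', 'diamond'] (min_width=13, slack=5)
Line 3: ['voice', 'absolute', 'why'] (min_width=18, slack=0)
Line 4: ['ocean', 'machine', 'word'] (min_width=18, slack=0)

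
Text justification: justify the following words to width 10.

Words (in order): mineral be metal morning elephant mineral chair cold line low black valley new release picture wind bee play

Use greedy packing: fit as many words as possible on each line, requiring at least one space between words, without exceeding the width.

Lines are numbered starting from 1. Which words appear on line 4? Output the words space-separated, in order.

Answer: elephant

Derivation:
Line 1: ['mineral', 'be'] (min_width=10, slack=0)
Line 2: ['metal'] (min_width=5, slack=5)
Line 3: ['morning'] (min_width=7, slack=3)
Line 4: ['elephant'] (min_width=8, slack=2)
Line 5: ['mineral'] (min_width=7, slack=3)
Line 6: ['chair', 'cold'] (min_width=10, slack=0)
Line 7: ['line', 'low'] (min_width=8, slack=2)
Line 8: ['black'] (min_width=5, slack=5)
Line 9: ['valley', 'new'] (min_width=10, slack=0)
Line 10: ['release'] (min_width=7, slack=3)
Line 11: ['picture'] (min_width=7, slack=3)
Line 12: ['wind', 'bee'] (min_width=8, slack=2)
Line 13: ['play'] (min_width=4, slack=6)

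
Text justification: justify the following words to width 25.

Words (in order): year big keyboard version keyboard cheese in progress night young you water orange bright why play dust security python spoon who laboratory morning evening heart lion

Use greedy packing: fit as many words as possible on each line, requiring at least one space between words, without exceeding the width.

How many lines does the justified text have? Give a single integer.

Answer: 8

Derivation:
Line 1: ['year', 'big', 'keyboard', 'version'] (min_width=25, slack=0)
Line 2: ['keyboard', 'cheese', 'in'] (min_width=18, slack=7)
Line 3: ['progress', 'night', 'young', 'you'] (min_width=24, slack=1)
Line 4: ['water', 'orange', 'bright', 'why'] (min_width=23, slack=2)
Line 5: ['play', 'dust', 'security', 'python'] (min_width=25, slack=0)
Line 6: ['spoon', 'who', 'laboratory'] (min_width=20, slack=5)
Line 7: ['morning', 'evening', 'heart'] (min_width=21, slack=4)
Line 8: ['lion'] (min_width=4, slack=21)
Total lines: 8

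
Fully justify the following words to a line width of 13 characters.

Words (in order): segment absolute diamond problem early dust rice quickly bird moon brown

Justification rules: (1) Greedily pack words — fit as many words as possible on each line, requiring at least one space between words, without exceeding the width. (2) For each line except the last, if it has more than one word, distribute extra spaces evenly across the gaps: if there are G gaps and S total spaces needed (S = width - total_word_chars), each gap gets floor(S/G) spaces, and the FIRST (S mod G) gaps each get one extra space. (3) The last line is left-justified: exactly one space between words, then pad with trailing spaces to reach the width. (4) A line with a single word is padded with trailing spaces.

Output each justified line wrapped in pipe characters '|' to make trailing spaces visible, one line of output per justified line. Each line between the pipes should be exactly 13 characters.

Line 1: ['segment'] (min_width=7, slack=6)
Line 2: ['absolute'] (min_width=8, slack=5)
Line 3: ['diamond'] (min_width=7, slack=6)
Line 4: ['problem', 'early'] (min_width=13, slack=0)
Line 5: ['dust', 'rice'] (min_width=9, slack=4)
Line 6: ['quickly', 'bird'] (min_width=12, slack=1)
Line 7: ['moon', 'brown'] (min_width=10, slack=3)

Answer: |segment      |
|absolute     |
|diamond      |
|problem early|
|dust     rice|
|quickly  bird|
|moon brown   |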